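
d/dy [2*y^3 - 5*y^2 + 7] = 2*y*(3*y - 5)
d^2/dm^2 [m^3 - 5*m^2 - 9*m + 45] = 6*m - 10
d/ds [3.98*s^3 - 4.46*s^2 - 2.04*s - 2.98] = 11.94*s^2 - 8.92*s - 2.04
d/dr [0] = 0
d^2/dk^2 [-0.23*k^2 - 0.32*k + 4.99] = -0.460000000000000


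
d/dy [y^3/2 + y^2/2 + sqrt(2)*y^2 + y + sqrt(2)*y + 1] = 3*y^2/2 + y + 2*sqrt(2)*y + 1 + sqrt(2)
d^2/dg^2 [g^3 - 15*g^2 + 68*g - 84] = 6*g - 30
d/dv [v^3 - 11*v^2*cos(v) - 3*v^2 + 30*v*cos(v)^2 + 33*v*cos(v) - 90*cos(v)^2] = 11*v^2*sin(v) + 3*v^2 - 33*v*sin(v) - 30*v*sin(2*v) - 22*v*cos(v) - 6*v + 90*sin(2*v) + 30*cos(v)^2 + 33*cos(v)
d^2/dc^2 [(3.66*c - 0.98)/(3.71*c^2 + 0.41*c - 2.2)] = ((4.2704 - 81.4716*c)*(3.71*c^2 + 0.41*c - 2.2) + (3.66*c - 0.98)*(7.42*c + 0.41)*(14.84*c + 0.82))/(3.71*c^2 + 0.41*c - 2.2)^3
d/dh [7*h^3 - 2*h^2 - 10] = h*(21*h - 4)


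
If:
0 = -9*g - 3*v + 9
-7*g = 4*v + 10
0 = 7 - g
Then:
No Solution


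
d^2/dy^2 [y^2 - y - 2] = 2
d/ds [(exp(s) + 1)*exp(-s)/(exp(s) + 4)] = (-exp(2*s) - 2*exp(s) - 4)*exp(-s)/(exp(2*s) + 8*exp(s) + 16)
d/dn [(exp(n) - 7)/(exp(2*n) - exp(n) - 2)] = (-(exp(n) - 7)*(2*exp(n) - 1) + exp(2*n) - exp(n) - 2)*exp(n)/(-exp(2*n) + exp(n) + 2)^2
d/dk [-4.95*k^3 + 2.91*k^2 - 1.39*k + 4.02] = -14.85*k^2 + 5.82*k - 1.39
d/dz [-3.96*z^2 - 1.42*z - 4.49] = -7.92*z - 1.42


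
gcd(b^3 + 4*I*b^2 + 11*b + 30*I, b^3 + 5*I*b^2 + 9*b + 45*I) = b^2 + 2*I*b + 15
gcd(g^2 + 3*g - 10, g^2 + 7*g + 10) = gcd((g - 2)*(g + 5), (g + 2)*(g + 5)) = g + 5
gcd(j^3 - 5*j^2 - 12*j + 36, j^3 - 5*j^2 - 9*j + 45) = j + 3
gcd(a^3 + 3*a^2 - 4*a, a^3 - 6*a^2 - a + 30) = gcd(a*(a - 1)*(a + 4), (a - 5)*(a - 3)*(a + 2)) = 1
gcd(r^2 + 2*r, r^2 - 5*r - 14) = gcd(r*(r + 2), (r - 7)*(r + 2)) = r + 2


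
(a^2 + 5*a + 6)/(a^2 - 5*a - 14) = (a + 3)/(a - 7)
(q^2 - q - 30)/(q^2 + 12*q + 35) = (q - 6)/(q + 7)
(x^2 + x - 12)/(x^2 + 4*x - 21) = (x + 4)/(x + 7)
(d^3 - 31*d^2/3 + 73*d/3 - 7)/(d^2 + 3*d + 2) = (3*d^3 - 31*d^2 + 73*d - 21)/(3*(d^2 + 3*d + 2))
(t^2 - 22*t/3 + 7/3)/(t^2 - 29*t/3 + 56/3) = (3*t - 1)/(3*t - 8)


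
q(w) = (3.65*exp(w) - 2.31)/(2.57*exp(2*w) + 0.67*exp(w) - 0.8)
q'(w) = (3.65*exp(w) - 2.31)*(-5.14*exp(2*w) - 0.67*exp(w))/(2.57*exp(2*w) + 0.67*exp(w) - 0.8)^2 + 3.65*exp(w)/(2.57*exp(2*w) + 0.67*exp(w) - 0.8) = (-9.3805*exp(2*w) + 11.8734*exp(w) - 1.3723)*exp(w)/(6.6049*exp(4*w) + 3.4438*exp(3*w) - 3.6631*exp(2*w) - 1.072*exp(w) + 0.64)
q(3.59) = 0.04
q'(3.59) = -0.04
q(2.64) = 0.10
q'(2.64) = -0.09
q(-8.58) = 2.89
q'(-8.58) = -0.00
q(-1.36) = 2.99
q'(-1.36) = 1.29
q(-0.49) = -0.13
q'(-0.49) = 4.41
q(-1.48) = 2.88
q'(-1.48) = 0.73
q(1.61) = 0.24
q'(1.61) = -0.20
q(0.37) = 0.54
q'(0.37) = -0.18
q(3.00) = 0.07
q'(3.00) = -0.06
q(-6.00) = 2.88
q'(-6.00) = -0.00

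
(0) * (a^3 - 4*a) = 0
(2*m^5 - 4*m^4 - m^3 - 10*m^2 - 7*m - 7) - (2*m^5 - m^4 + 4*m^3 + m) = -3*m^4 - 5*m^3 - 10*m^2 - 8*m - 7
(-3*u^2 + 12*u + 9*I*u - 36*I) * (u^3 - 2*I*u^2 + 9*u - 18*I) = -3*u^5 + 12*u^4 + 15*I*u^4 - 9*u^3 - 60*I*u^3 + 36*u^2 + 135*I*u^2 + 162*u - 540*I*u - 648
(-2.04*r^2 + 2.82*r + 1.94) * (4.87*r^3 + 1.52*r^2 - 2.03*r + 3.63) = -9.9348*r^5 + 10.6326*r^4 + 17.8754*r^3 - 10.181*r^2 + 6.2984*r + 7.0422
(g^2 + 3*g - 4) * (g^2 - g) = g^4 + 2*g^3 - 7*g^2 + 4*g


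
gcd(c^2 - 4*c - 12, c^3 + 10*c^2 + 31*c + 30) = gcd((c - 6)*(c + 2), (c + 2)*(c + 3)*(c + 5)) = c + 2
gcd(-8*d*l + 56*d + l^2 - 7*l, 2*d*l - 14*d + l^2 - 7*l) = l - 7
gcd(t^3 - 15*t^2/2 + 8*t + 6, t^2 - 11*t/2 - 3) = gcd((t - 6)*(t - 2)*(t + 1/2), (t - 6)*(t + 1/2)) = t^2 - 11*t/2 - 3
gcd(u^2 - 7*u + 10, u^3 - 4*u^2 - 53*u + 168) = 1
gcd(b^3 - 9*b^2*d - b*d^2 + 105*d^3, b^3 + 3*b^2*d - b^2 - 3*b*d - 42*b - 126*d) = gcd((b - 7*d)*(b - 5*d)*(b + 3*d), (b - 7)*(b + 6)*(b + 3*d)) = b + 3*d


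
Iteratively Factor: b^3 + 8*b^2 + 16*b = (b + 4)*(b^2 + 4*b) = (b + 4)^2*(b)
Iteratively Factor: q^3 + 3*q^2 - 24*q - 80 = (q - 5)*(q^2 + 8*q + 16) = (q - 5)*(q + 4)*(q + 4)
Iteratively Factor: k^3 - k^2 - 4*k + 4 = (k - 1)*(k^2 - 4) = (k - 1)*(k + 2)*(k - 2)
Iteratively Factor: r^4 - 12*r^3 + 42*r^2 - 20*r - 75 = (r - 5)*(r^3 - 7*r^2 + 7*r + 15) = (r - 5)*(r + 1)*(r^2 - 8*r + 15) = (r - 5)^2*(r + 1)*(r - 3)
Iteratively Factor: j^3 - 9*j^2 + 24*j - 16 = (j - 4)*(j^2 - 5*j + 4) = (j - 4)*(j - 1)*(j - 4)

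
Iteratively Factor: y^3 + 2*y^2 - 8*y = (y - 2)*(y^2 + 4*y) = y*(y - 2)*(y + 4)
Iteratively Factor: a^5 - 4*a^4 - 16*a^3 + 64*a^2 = (a - 4)*(a^4 - 16*a^2) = a*(a - 4)*(a^3 - 16*a) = a*(a - 4)^2*(a^2 + 4*a) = a*(a - 4)^2*(a + 4)*(a)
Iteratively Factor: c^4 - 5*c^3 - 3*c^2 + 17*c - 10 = (c - 1)*(c^3 - 4*c^2 - 7*c + 10) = (c - 1)^2*(c^2 - 3*c - 10) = (c - 1)^2*(c + 2)*(c - 5)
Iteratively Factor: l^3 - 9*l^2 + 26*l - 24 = (l - 3)*(l^2 - 6*l + 8) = (l - 3)*(l - 2)*(l - 4)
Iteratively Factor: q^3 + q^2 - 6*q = (q + 3)*(q^2 - 2*q) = q*(q + 3)*(q - 2)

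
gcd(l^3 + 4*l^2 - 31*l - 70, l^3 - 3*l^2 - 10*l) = l^2 - 3*l - 10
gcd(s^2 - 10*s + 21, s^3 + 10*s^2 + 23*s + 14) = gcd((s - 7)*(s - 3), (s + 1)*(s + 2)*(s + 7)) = 1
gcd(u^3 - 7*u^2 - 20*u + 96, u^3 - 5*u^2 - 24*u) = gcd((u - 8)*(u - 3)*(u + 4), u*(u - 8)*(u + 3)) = u - 8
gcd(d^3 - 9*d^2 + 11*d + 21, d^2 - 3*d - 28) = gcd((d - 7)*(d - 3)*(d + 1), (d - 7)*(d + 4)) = d - 7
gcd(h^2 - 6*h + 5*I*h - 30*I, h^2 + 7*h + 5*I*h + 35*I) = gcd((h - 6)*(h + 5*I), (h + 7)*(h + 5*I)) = h + 5*I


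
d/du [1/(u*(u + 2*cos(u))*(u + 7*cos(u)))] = (9*u^2*sin(u) - 3*u^2 + 14*u*sin(2*u) - 18*u*cos(u) - 7*cos(2*u) - 7)/(u^2*(u + 2*cos(u))^2*(u + 7*cos(u))^2)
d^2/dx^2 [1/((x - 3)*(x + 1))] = 2*((x - 3)^2 + (x - 3)*(x + 1) + (x + 1)^2)/((x - 3)^3*(x + 1)^3)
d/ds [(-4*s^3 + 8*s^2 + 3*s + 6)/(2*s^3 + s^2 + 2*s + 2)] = (-20*s^4 - 28*s^3 - 47*s^2 + 20*s - 6)/(4*s^6 + 4*s^5 + 9*s^4 + 12*s^3 + 8*s^2 + 8*s + 4)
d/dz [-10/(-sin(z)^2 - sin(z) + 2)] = -10*(2*sin(z) + 1)*cos(z)/(sin(z)^2 + sin(z) - 2)^2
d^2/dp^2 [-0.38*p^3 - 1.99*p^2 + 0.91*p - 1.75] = -2.28*p - 3.98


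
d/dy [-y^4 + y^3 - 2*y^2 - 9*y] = -4*y^3 + 3*y^2 - 4*y - 9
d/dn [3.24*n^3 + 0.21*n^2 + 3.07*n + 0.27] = 9.72*n^2 + 0.42*n + 3.07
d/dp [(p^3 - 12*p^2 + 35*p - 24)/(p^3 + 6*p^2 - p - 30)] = 6*(3*p^4 - 12*p^3 - 36*p^2 + 168*p - 179)/(p^6 + 12*p^5 + 34*p^4 - 72*p^3 - 359*p^2 + 60*p + 900)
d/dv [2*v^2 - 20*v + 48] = 4*v - 20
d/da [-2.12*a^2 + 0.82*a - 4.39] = 0.82 - 4.24*a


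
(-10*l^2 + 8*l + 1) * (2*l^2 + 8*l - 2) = -20*l^4 - 64*l^3 + 86*l^2 - 8*l - 2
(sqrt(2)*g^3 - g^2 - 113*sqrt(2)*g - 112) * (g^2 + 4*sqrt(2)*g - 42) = sqrt(2)*g^5 + 7*g^4 - 159*sqrt(2)*g^3 - 974*g^2 + 4298*sqrt(2)*g + 4704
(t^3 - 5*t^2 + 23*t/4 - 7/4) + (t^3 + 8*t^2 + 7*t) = 2*t^3 + 3*t^2 + 51*t/4 - 7/4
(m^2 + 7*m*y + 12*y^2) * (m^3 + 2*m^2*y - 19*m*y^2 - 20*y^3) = m^5 + 9*m^4*y + 7*m^3*y^2 - 129*m^2*y^3 - 368*m*y^4 - 240*y^5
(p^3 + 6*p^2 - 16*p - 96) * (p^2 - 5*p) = p^5 + p^4 - 46*p^3 - 16*p^2 + 480*p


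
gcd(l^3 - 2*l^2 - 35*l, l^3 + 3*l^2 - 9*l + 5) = l + 5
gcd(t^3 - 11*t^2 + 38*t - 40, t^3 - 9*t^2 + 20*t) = t^2 - 9*t + 20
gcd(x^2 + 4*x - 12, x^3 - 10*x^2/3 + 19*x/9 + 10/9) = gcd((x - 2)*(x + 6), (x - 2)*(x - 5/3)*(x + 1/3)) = x - 2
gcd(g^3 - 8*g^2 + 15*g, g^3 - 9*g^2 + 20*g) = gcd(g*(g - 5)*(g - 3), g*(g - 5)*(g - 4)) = g^2 - 5*g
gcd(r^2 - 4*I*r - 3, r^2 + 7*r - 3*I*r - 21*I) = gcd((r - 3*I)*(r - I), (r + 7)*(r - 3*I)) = r - 3*I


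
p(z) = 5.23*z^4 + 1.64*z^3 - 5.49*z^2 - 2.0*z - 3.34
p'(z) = 20.92*z^3 + 4.92*z^2 - 10.98*z - 2.0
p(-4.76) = 2389.82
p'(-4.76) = -2094.49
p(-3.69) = 816.52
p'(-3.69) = -945.58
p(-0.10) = -3.20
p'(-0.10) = -0.87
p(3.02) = 420.76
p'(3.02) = 585.93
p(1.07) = -2.90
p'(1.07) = 17.51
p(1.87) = 48.40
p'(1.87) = 131.47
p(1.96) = 61.18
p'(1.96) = 152.90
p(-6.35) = 7871.55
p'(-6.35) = -5090.41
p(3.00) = 409.16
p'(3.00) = 574.18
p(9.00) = 35043.56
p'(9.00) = 15548.38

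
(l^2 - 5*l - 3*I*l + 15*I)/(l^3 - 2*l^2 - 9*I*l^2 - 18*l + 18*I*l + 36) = (l - 5)/(l^2 + l*(-2 - 6*I) + 12*I)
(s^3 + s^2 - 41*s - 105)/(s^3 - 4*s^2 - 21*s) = (s + 5)/s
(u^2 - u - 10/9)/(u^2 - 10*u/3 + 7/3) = (9*u^2 - 9*u - 10)/(3*(3*u^2 - 10*u + 7))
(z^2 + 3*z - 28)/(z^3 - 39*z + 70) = (z - 4)/(z^2 - 7*z + 10)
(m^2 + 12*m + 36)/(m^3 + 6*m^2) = (m + 6)/m^2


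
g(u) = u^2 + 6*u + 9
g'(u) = 2*u + 6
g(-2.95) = 0.00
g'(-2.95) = 0.10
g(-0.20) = 7.84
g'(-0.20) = 5.60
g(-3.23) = 0.05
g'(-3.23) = -0.46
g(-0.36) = 6.97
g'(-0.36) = 5.28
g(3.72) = 45.16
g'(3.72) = 13.44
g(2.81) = 33.76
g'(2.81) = 11.62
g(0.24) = 10.50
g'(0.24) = 6.48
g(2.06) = 25.60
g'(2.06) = 10.12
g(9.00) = 144.00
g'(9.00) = 24.00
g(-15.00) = 144.00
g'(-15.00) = -24.00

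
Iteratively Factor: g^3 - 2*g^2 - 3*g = (g)*(g^2 - 2*g - 3) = g*(g + 1)*(g - 3)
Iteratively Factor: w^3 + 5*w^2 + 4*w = (w + 1)*(w^2 + 4*w) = w*(w + 1)*(w + 4)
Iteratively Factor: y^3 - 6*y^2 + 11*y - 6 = (y - 2)*(y^2 - 4*y + 3) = (y - 3)*(y - 2)*(y - 1)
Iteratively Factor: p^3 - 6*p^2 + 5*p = (p - 1)*(p^2 - 5*p) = (p - 5)*(p - 1)*(p)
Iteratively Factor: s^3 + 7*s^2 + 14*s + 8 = (s + 1)*(s^2 + 6*s + 8) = (s + 1)*(s + 2)*(s + 4)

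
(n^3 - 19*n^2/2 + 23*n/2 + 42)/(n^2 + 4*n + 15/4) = 2*(n^2 - 11*n + 28)/(2*n + 5)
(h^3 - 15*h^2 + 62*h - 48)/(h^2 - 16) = (h^3 - 15*h^2 + 62*h - 48)/(h^2 - 16)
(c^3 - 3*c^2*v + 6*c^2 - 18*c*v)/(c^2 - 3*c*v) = c + 6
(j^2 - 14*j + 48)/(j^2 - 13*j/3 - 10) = 3*(j - 8)/(3*j + 5)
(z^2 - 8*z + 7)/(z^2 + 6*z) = (z^2 - 8*z + 7)/(z*(z + 6))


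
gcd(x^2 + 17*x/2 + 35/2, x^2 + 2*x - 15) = x + 5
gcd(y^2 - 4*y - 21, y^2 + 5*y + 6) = y + 3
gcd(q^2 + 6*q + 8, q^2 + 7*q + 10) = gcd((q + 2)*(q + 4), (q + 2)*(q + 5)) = q + 2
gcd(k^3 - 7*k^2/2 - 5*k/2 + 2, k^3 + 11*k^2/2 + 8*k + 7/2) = k + 1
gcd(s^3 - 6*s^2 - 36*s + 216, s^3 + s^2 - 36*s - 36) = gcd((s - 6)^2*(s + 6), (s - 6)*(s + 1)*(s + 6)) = s^2 - 36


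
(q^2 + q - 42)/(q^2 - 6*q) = (q + 7)/q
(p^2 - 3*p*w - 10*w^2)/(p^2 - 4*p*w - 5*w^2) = (p + 2*w)/(p + w)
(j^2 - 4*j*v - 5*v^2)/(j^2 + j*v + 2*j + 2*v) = (j - 5*v)/(j + 2)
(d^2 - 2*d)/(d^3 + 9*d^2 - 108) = d*(d - 2)/(d^3 + 9*d^2 - 108)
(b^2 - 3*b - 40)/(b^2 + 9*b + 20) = (b - 8)/(b + 4)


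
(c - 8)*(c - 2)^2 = c^3 - 12*c^2 + 36*c - 32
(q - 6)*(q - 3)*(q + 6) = q^3 - 3*q^2 - 36*q + 108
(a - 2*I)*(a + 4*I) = a^2 + 2*I*a + 8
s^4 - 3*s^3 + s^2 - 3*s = s*(s - 3)*(s - I)*(s + I)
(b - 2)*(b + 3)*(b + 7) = b^3 + 8*b^2 + b - 42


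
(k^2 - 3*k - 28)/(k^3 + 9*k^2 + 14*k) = (k^2 - 3*k - 28)/(k*(k^2 + 9*k + 14))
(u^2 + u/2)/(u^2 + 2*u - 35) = u*(2*u + 1)/(2*(u^2 + 2*u - 35))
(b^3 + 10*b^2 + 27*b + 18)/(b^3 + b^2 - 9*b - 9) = (b + 6)/(b - 3)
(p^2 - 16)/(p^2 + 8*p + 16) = (p - 4)/(p + 4)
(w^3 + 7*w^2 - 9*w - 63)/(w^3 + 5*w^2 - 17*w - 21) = (w + 3)/(w + 1)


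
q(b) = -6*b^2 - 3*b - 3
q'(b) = -12*b - 3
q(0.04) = -3.13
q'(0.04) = -3.48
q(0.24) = -4.07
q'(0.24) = -5.88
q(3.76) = -99.11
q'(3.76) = -48.12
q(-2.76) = -40.43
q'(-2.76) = 30.12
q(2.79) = -58.07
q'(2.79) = -36.48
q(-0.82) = -4.57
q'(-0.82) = 6.84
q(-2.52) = -33.54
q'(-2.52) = 27.24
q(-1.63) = -14.05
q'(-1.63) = 16.56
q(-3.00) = -48.00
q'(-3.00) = 33.00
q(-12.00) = -831.00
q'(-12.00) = 141.00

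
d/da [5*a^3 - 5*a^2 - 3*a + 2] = 15*a^2 - 10*a - 3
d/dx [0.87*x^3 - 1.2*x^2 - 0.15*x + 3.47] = 2.61*x^2 - 2.4*x - 0.15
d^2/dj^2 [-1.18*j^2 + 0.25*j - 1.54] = -2.36000000000000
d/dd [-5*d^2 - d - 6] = -10*d - 1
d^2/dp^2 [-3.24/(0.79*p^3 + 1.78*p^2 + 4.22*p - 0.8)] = ((15.3576*p + 11.5344)*(0.79*p^3 + 1.78*p^2 + 4.22*p - 0.8) - 3.24*(2.37*p^2 + 3.56*p + 4.22)*(4.74*p^2 + 7.12*p + 8.44))/(0.79*p^3 + 1.78*p^2 + 4.22*p - 0.8)^3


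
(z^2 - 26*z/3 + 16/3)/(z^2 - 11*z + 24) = (z - 2/3)/(z - 3)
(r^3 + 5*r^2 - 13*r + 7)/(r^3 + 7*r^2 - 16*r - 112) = (r^2 - 2*r + 1)/(r^2 - 16)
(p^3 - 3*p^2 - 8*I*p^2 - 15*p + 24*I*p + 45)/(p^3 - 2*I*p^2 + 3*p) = (p^2 - p*(3 + 5*I) + 15*I)/(p*(p + I))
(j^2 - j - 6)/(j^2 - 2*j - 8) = (j - 3)/(j - 4)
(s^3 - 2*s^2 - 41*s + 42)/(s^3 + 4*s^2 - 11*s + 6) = (s - 7)/(s - 1)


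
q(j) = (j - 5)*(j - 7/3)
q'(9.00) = 10.67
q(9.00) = 26.67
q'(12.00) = 16.67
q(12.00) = 67.67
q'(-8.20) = -23.73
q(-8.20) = 139.04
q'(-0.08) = -7.49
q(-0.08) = 12.26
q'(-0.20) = -7.73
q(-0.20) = 13.17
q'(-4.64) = -16.61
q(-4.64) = 67.22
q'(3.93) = 0.53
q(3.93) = -1.71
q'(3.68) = 0.03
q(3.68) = -1.78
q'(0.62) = -6.09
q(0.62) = 7.50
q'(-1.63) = -10.59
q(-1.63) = 26.28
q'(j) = 2*j - 22/3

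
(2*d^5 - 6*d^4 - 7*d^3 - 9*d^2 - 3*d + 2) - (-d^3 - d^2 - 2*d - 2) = 2*d^5 - 6*d^4 - 6*d^3 - 8*d^2 - d + 4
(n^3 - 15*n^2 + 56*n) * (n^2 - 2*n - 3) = n^5 - 17*n^4 + 83*n^3 - 67*n^2 - 168*n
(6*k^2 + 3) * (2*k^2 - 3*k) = 12*k^4 - 18*k^3 + 6*k^2 - 9*k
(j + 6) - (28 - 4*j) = 5*j - 22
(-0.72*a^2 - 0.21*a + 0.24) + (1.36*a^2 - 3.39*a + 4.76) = 0.64*a^2 - 3.6*a + 5.0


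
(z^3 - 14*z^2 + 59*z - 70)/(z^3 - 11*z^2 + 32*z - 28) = (z - 5)/(z - 2)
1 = 1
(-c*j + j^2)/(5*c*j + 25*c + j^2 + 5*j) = j*(-c + j)/(5*c*j + 25*c + j^2 + 5*j)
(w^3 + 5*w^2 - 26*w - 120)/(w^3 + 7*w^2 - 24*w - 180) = (w + 4)/(w + 6)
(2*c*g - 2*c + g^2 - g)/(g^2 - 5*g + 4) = (2*c + g)/(g - 4)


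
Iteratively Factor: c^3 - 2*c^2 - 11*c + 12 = (c + 3)*(c^2 - 5*c + 4) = (c - 1)*(c + 3)*(c - 4)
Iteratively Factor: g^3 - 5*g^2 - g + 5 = (g + 1)*(g^2 - 6*g + 5) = (g - 1)*(g + 1)*(g - 5)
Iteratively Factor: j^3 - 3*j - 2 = (j - 2)*(j^2 + 2*j + 1) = (j - 2)*(j + 1)*(j + 1)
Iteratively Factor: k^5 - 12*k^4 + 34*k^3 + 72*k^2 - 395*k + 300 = (k - 5)*(k^4 - 7*k^3 - k^2 + 67*k - 60) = (k - 5)*(k + 3)*(k^3 - 10*k^2 + 29*k - 20) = (k - 5)*(k - 1)*(k + 3)*(k^2 - 9*k + 20) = (k - 5)^2*(k - 1)*(k + 3)*(k - 4)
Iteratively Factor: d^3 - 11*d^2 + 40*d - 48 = (d - 3)*(d^2 - 8*d + 16) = (d - 4)*(d - 3)*(d - 4)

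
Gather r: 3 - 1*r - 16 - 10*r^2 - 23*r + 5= -10*r^2 - 24*r - 8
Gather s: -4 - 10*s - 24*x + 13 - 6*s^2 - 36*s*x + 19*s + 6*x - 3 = -6*s^2 + s*(9 - 36*x) - 18*x + 6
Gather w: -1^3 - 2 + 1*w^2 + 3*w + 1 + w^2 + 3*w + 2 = 2*w^2 + 6*w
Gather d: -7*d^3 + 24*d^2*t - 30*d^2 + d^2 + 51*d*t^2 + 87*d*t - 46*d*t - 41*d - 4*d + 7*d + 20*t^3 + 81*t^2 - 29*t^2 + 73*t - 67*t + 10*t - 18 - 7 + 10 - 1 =-7*d^3 + d^2*(24*t - 29) + d*(51*t^2 + 41*t - 38) + 20*t^3 + 52*t^2 + 16*t - 16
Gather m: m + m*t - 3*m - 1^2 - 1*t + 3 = m*(t - 2) - t + 2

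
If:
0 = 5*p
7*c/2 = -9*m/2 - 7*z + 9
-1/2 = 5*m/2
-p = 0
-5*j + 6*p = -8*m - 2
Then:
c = 99/35 - 2*z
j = 2/25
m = -1/5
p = 0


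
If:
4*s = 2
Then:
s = 1/2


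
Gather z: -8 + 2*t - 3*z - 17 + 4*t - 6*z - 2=6*t - 9*z - 27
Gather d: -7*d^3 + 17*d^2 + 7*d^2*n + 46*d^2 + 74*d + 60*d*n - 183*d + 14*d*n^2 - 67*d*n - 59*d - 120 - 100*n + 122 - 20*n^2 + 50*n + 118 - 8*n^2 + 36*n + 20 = -7*d^3 + d^2*(7*n + 63) + d*(14*n^2 - 7*n - 168) - 28*n^2 - 14*n + 140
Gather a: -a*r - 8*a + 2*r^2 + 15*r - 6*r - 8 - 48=a*(-r - 8) + 2*r^2 + 9*r - 56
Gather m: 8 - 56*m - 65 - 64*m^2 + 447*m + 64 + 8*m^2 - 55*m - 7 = -56*m^2 + 336*m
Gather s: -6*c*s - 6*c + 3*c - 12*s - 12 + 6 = -3*c + s*(-6*c - 12) - 6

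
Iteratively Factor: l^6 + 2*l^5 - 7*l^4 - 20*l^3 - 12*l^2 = (l + 2)*(l^5 - 7*l^3 - 6*l^2) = (l - 3)*(l + 2)*(l^4 + 3*l^3 + 2*l^2) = (l - 3)*(l + 2)^2*(l^3 + l^2) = l*(l - 3)*(l + 2)^2*(l^2 + l) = l*(l - 3)*(l + 1)*(l + 2)^2*(l)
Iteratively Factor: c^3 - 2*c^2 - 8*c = (c - 4)*(c^2 + 2*c) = (c - 4)*(c + 2)*(c)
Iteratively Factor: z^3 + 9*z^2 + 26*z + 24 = (z + 2)*(z^2 + 7*z + 12) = (z + 2)*(z + 3)*(z + 4)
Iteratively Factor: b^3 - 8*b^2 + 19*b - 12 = (b - 1)*(b^2 - 7*b + 12) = (b - 4)*(b - 1)*(b - 3)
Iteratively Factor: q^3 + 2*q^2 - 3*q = (q + 3)*(q^2 - q) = (q - 1)*(q + 3)*(q)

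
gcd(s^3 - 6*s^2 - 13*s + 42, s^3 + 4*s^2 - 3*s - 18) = s^2 + s - 6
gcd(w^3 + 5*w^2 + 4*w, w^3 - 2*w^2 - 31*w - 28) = w^2 + 5*w + 4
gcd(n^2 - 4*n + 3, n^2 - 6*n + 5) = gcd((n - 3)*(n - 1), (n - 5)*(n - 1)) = n - 1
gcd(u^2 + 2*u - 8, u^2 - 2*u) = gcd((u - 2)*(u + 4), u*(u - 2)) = u - 2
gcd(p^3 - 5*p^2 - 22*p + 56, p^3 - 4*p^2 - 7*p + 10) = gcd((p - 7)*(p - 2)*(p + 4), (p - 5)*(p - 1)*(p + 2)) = 1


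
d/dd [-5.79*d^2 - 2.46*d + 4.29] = -11.58*d - 2.46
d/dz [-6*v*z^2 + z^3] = 3*z*(-4*v + z)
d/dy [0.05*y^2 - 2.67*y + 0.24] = 0.1*y - 2.67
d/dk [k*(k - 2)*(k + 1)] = 3*k^2 - 2*k - 2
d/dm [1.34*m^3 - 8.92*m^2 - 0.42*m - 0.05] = 4.02*m^2 - 17.84*m - 0.42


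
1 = 1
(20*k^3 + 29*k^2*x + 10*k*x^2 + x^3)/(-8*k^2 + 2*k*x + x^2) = (5*k^2 + 6*k*x + x^2)/(-2*k + x)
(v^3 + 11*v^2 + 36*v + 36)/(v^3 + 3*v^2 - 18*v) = (v^2 + 5*v + 6)/(v*(v - 3))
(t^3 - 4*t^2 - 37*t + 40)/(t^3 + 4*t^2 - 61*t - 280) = (t - 1)/(t + 7)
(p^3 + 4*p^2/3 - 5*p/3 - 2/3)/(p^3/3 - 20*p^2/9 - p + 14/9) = 3*(3*p^3 + 4*p^2 - 5*p - 2)/(3*p^3 - 20*p^2 - 9*p + 14)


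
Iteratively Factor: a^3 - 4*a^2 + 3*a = (a)*(a^2 - 4*a + 3) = a*(a - 1)*(a - 3)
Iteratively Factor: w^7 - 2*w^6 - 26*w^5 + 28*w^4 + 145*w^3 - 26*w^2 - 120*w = (w - 5)*(w^6 + 3*w^5 - 11*w^4 - 27*w^3 + 10*w^2 + 24*w) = (w - 5)*(w - 3)*(w^5 + 6*w^4 + 7*w^3 - 6*w^2 - 8*w) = (w - 5)*(w - 3)*(w + 1)*(w^4 + 5*w^3 + 2*w^2 - 8*w) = w*(w - 5)*(w - 3)*(w + 1)*(w^3 + 5*w^2 + 2*w - 8) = w*(w - 5)*(w - 3)*(w + 1)*(w + 2)*(w^2 + 3*w - 4) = w*(w - 5)*(w - 3)*(w + 1)*(w + 2)*(w + 4)*(w - 1)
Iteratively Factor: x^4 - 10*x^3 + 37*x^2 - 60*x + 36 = (x - 2)*(x^3 - 8*x^2 + 21*x - 18) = (x - 3)*(x - 2)*(x^2 - 5*x + 6) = (x - 3)^2*(x - 2)*(x - 2)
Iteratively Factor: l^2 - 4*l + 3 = (l - 3)*(l - 1)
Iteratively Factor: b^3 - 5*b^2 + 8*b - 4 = (b - 1)*(b^2 - 4*b + 4) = (b - 2)*(b - 1)*(b - 2)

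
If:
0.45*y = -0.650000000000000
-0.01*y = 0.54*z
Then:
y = -1.44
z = 0.03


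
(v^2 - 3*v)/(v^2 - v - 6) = v/(v + 2)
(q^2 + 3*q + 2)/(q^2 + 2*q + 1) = (q + 2)/(q + 1)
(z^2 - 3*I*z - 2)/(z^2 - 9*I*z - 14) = (z - I)/(z - 7*I)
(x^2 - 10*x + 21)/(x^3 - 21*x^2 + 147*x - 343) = (x - 3)/(x^2 - 14*x + 49)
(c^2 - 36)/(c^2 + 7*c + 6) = (c - 6)/(c + 1)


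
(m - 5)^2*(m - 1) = m^3 - 11*m^2 + 35*m - 25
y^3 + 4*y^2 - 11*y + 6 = (y - 1)^2*(y + 6)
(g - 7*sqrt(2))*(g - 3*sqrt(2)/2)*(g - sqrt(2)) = g^3 - 19*sqrt(2)*g^2/2 + 38*g - 21*sqrt(2)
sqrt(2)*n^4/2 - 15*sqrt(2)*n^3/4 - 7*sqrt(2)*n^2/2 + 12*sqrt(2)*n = n*(n - 8)*(n - 3/2)*(sqrt(2)*n/2 + sqrt(2))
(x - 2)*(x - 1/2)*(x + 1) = x^3 - 3*x^2/2 - 3*x/2 + 1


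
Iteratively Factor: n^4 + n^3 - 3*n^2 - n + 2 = (n + 1)*(n^3 - 3*n + 2) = (n + 1)*(n + 2)*(n^2 - 2*n + 1) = (n - 1)*(n + 1)*(n + 2)*(n - 1)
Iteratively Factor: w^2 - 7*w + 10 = (w - 2)*(w - 5)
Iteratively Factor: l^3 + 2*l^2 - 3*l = (l + 3)*(l^2 - l) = (l - 1)*(l + 3)*(l)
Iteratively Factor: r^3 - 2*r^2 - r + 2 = (r - 2)*(r^2 - 1) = (r - 2)*(r + 1)*(r - 1)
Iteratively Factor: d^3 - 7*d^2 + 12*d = (d)*(d^2 - 7*d + 12) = d*(d - 4)*(d - 3)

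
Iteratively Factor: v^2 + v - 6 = (v - 2)*(v + 3)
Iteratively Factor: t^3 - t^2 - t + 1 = (t + 1)*(t^2 - 2*t + 1) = (t - 1)*(t + 1)*(t - 1)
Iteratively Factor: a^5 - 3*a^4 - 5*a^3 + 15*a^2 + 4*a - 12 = (a + 2)*(a^4 - 5*a^3 + 5*a^2 + 5*a - 6) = (a - 2)*(a + 2)*(a^3 - 3*a^2 - a + 3) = (a - 2)*(a - 1)*(a + 2)*(a^2 - 2*a - 3) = (a - 2)*(a - 1)*(a + 1)*(a + 2)*(a - 3)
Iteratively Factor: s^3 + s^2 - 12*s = (s)*(s^2 + s - 12) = s*(s + 4)*(s - 3)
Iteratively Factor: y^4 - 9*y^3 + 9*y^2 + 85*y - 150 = (y - 5)*(y^3 - 4*y^2 - 11*y + 30) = (y - 5)^2*(y^2 + y - 6) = (y - 5)^2*(y + 3)*(y - 2)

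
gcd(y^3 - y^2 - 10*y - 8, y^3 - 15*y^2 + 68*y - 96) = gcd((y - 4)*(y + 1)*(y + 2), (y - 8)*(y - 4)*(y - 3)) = y - 4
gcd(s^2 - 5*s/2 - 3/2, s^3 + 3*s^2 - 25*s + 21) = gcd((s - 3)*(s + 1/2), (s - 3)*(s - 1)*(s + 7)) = s - 3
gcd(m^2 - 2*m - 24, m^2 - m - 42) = 1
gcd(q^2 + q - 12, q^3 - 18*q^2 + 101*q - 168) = q - 3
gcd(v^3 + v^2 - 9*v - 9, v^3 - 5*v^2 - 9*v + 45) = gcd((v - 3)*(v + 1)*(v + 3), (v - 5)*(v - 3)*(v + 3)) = v^2 - 9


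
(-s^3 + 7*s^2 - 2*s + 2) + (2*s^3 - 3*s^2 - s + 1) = s^3 + 4*s^2 - 3*s + 3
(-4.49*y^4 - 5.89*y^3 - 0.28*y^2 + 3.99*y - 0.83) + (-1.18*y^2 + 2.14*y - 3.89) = -4.49*y^4 - 5.89*y^3 - 1.46*y^2 + 6.13*y - 4.72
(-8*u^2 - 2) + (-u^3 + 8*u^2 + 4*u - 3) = -u^3 + 4*u - 5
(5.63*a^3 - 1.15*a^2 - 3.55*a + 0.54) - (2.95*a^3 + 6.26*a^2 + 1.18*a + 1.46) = 2.68*a^3 - 7.41*a^2 - 4.73*a - 0.92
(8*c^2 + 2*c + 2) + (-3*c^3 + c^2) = -3*c^3 + 9*c^2 + 2*c + 2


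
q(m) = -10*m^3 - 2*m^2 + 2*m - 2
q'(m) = -30*m^2 - 4*m + 2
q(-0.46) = -2.37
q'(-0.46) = -2.51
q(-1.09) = 6.39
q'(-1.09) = -29.28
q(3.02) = -289.64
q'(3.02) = -283.69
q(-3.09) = 267.76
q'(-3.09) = -272.08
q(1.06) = -14.04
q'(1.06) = -35.95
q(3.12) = -318.94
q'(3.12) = -302.51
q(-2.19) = 89.06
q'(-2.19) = -133.12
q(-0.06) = -2.13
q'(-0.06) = 2.13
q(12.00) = -17546.00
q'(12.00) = -4366.00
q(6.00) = -2222.00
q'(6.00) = -1102.00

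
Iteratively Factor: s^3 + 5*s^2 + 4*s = (s + 1)*(s^2 + 4*s) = (s + 1)*(s + 4)*(s)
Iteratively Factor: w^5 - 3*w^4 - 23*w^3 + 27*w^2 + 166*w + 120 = (w - 4)*(w^4 + w^3 - 19*w^2 - 49*w - 30) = (w - 4)*(w + 2)*(w^3 - w^2 - 17*w - 15) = (w - 5)*(w - 4)*(w + 2)*(w^2 + 4*w + 3) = (w - 5)*(w - 4)*(w + 1)*(w + 2)*(w + 3)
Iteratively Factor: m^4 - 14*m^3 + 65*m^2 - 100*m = (m - 5)*(m^3 - 9*m^2 + 20*m) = (m - 5)*(m - 4)*(m^2 - 5*m) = m*(m - 5)*(m - 4)*(m - 5)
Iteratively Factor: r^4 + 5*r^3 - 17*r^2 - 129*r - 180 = (r + 3)*(r^3 + 2*r^2 - 23*r - 60) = (r + 3)^2*(r^2 - r - 20) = (r + 3)^2*(r + 4)*(r - 5)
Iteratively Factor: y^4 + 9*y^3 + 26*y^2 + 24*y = (y + 3)*(y^3 + 6*y^2 + 8*y) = y*(y + 3)*(y^2 + 6*y + 8) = y*(y + 3)*(y + 4)*(y + 2)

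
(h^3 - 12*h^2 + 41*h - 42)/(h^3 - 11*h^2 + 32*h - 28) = (h - 3)/(h - 2)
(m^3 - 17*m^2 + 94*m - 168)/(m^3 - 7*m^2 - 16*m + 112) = (m - 6)/(m + 4)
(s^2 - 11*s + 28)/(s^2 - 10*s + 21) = (s - 4)/(s - 3)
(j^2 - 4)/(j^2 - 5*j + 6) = (j + 2)/(j - 3)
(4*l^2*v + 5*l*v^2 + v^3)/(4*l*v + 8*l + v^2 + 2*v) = v*(l + v)/(v + 2)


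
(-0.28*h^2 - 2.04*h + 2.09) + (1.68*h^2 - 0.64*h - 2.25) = 1.4*h^2 - 2.68*h - 0.16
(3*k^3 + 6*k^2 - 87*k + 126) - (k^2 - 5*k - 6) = 3*k^3 + 5*k^2 - 82*k + 132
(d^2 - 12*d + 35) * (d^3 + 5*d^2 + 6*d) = d^5 - 7*d^4 - 19*d^3 + 103*d^2 + 210*d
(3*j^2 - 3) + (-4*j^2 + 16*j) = -j^2 + 16*j - 3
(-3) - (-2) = -1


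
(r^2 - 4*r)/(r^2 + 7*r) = (r - 4)/(r + 7)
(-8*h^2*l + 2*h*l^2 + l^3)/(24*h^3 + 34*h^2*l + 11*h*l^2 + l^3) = l*(-2*h + l)/(6*h^2 + 7*h*l + l^2)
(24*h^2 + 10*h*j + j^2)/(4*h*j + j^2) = (6*h + j)/j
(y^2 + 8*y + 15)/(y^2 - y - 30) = (y + 3)/(y - 6)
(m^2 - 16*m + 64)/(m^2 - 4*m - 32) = (m - 8)/(m + 4)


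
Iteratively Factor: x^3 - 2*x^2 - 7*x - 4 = (x - 4)*(x^2 + 2*x + 1) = (x - 4)*(x + 1)*(x + 1)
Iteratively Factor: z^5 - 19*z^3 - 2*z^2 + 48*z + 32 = (z - 2)*(z^4 + 2*z^3 - 15*z^2 - 32*z - 16) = (z - 2)*(z + 1)*(z^3 + z^2 - 16*z - 16) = (z - 4)*(z - 2)*(z + 1)*(z^2 + 5*z + 4) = (z - 4)*(z - 2)*(z + 1)*(z + 4)*(z + 1)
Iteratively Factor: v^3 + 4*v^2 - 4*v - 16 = (v + 2)*(v^2 + 2*v - 8) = (v - 2)*(v + 2)*(v + 4)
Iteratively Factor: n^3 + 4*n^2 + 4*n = (n + 2)*(n^2 + 2*n) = n*(n + 2)*(n + 2)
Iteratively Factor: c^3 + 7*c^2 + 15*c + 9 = (c + 3)*(c^2 + 4*c + 3) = (c + 1)*(c + 3)*(c + 3)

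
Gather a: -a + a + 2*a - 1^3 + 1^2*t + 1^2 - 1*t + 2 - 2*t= 2*a - 2*t + 2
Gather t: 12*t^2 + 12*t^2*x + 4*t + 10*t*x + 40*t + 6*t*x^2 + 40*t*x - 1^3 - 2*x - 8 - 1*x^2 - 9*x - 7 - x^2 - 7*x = t^2*(12*x + 12) + t*(6*x^2 + 50*x + 44) - 2*x^2 - 18*x - 16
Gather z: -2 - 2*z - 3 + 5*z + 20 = 3*z + 15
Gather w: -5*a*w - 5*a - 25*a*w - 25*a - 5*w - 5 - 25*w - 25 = -30*a + w*(-30*a - 30) - 30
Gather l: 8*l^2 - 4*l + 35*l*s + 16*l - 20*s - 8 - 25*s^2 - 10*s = 8*l^2 + l*(35*s + 12) - 25*s^2 - 30*s - 8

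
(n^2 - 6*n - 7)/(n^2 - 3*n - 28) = (n + 1)/(n + 4)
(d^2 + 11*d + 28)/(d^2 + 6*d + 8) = (d + 7)/(d + 2)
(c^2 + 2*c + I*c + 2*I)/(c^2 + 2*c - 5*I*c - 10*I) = (c + I)/(c - 5*I)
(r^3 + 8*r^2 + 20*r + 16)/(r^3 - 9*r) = (r^3 + 8*r^2 + 20*r + 16)/(r*(r^2 - 9))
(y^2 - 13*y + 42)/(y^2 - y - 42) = (y - 6)/(y + 6)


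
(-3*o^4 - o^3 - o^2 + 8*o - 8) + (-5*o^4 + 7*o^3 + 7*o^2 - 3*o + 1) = -8*o^4 + 6*o^3 + 6*o^2 + 5*o - 7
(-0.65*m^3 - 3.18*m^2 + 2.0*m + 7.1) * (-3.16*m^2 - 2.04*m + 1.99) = 2.054*m^5 + 11.3748*m^4 - 1.1263*m^3 - 32.8442*m^2 - 10.504*m + 14.129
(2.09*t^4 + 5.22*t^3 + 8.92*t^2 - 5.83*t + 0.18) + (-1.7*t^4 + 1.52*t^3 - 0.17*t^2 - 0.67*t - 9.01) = 0.39*t^4 + 6.74*t^3 + 8.75*t^2 - 6.5*t - 8.83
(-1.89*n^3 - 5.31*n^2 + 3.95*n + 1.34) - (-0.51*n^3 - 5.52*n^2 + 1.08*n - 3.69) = -1.38*n^3 + 0.21*n^2 + 2.87*n + 5.03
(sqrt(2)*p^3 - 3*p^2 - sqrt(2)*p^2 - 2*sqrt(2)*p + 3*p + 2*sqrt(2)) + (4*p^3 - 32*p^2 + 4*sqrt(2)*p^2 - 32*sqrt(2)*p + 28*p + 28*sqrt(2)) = sqrt(2)*p^3 + 4*p^3 - 35*p^2 + 3*sqrt(2)*p^2 - 34*sqrt(2)*p + 31*p + 30*sqrt(2)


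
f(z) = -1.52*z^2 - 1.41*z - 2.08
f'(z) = -3.04*z - 1.41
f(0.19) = -2.40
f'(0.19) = -1.99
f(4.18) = -34.53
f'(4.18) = -14.12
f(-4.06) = -21.41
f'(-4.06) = 10.93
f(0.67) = -3.71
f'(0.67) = -3.45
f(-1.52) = -3.45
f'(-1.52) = 3.21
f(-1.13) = -2.43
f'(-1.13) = 2.03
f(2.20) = -12.54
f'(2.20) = -8.10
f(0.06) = -2.17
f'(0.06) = -1.59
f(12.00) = -237.88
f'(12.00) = -37.89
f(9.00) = -137.89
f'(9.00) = -28.77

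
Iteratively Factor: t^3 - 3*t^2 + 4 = (t - 2)*(t^2 - t - 2) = (t - 2)*(t + 1)*(t - 2)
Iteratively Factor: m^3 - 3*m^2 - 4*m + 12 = (m - 3)*(m^2 - 4) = (m - 3)*(m + 2)*(m - 2)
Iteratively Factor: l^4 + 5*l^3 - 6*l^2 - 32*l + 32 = (l + 4)*(l^3 + l^2 - 10*l + 8) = (l - 2)*(l + 4)*(l^2 + 3*l - 4) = (l - 2)*(l + 4)^2*(l - 1)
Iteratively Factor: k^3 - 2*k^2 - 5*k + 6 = (k - 1)*(k^2 - k - 6) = (k - 1)*(k + 2)*(k - 3)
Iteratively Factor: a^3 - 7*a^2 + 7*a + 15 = (a + 1)*(a^2 - 8*a + 15) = (a - 3)*(a + 1)*(a - 5)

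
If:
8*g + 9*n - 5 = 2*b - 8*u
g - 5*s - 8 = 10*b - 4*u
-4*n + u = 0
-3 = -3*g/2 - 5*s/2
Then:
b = -u/8 - 23/18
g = 11/36 - 21*u/16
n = u/4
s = 63*u/80 + 61/60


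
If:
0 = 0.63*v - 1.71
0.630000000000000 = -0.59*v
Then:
No Solution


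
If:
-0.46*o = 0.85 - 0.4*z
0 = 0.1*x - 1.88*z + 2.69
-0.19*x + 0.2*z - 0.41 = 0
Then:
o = -0.64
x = -0.69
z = 1.39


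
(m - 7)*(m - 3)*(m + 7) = m^3 - 3*m^2 - 49*m + 147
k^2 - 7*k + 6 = (k - 6)*(k - 1)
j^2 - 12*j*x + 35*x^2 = (j - 7*x)*(j - 5*x)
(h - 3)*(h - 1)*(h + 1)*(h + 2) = h^4 - h^3 - 7*h^2 + h + 6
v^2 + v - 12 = (v - 3)*(v + 4)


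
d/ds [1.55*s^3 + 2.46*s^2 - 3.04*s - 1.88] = 4.65*s^2 + 4.92*s - 3.04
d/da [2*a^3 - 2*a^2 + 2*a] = 6*a^2 - 4*a + 2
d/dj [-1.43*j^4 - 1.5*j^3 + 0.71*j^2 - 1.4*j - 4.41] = -5.72*j^3 - 4.5*j^2 + 1.42*j - 1.4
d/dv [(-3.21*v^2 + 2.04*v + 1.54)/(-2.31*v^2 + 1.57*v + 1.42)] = (-0.327299999999999*v^2 - 2.0016*v + 0.479)/(5.3361*v^4 - 7.2534*v^3 - 4.0955*v^2 + 4.4588*v + 2.0164)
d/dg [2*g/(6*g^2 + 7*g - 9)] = 6*(-2*g^2 - 3)/(36*g^4 + 84*g^3 - 59*g^2 - 126*g + 81)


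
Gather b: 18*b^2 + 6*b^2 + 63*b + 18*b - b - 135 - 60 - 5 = 24*b^2 + 80*b - 200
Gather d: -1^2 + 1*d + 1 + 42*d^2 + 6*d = 42*d^2 + 7*d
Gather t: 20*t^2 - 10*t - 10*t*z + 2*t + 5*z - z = 20*t^2 + t*(-10*z - 8) + 4*z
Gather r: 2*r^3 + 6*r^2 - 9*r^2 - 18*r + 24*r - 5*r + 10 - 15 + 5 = 2*r^3 - 3*r^2 + r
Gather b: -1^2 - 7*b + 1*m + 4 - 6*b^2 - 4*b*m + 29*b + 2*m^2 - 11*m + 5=-6*b^2 + b*(22 - 4*m) + 2*m^2 - 10*m + 8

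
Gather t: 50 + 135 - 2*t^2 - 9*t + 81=-2*t^2 - 9*t + 266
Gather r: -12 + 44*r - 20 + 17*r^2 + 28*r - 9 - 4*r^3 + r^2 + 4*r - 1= -4*r^3 + 18*r^2 + 76*r - 42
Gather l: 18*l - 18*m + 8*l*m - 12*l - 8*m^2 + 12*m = l*(8*m + 6) - 8*m^2 - 6*m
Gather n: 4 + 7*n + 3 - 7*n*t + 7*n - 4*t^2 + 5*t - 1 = n*(14 - 7*t) - 4*t^2 + 5*t + 6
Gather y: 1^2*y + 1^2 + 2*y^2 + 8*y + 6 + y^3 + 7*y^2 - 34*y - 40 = y^3 + 9*y^2 - 25*y - 33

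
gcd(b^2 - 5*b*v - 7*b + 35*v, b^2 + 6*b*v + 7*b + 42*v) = 1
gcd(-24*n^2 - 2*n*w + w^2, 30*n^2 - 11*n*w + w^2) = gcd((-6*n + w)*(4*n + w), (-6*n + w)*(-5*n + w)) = -6*n + w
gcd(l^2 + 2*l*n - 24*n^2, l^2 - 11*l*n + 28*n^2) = l - 4*n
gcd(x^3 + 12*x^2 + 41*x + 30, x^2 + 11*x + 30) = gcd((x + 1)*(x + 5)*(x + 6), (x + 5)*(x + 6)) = x^2 + 11*x + 30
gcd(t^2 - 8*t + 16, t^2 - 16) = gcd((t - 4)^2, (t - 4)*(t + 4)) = t - 4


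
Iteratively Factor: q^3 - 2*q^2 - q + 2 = (q - 1)*(q^2 - q - 2) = (q - 1)*(q + 1)*(q - 2)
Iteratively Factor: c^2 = (c)*(c)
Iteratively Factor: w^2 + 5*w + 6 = (w + 2)*(w + 3)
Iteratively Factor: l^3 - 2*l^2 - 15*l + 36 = (l + 4)*(l^2 - 6*l + 9) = (l - 3)*(l + 4)*(l - 3)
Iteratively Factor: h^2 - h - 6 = (h - 3)*(h + 2)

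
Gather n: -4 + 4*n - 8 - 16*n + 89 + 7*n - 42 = 35 - 5*n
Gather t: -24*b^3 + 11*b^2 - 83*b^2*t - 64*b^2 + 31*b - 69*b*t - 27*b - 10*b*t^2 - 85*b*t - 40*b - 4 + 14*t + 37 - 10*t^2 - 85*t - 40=-24*b^3 - 53*b^2 - 36*b + t^2*(-10*b - 10) + t*(-83*b^2 - 154*b - 71) - 7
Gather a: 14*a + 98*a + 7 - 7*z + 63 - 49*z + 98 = 112*a - 56*z + 168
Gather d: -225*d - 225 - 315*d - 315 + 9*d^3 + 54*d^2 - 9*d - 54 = 9*d^3 + 54*d^2 - 549*d - 594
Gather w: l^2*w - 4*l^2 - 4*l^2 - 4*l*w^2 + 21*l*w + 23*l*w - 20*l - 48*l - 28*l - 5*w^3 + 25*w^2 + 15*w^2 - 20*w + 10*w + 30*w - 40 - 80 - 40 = -8*l^2 - 96*l - 5*w^3 + w^2*(40 - 4*l) + w*(l^2 + 44*l + 20) - 160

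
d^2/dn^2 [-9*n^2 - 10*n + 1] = -18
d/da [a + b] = 1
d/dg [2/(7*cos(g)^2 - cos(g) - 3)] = 2*(14*cos(g) - 1)*sin(g)/(-7*cos(g)^2 + cos(g) + 3)^2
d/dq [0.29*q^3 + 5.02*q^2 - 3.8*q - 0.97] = 0.87*q^2 + 10.04*q - 3.8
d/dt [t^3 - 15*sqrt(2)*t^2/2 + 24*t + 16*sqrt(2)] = 3*t^2 - 15*sqrt(2)*t + 24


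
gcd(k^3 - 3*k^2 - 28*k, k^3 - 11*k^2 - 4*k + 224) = k^2 - 3*k - 28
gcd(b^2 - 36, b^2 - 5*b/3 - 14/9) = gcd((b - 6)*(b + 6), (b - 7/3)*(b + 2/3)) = 1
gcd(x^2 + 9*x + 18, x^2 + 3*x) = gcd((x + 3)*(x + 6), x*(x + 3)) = x + 3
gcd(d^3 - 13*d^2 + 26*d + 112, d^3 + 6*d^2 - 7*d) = 1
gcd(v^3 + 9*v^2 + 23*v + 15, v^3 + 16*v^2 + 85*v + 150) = v + 5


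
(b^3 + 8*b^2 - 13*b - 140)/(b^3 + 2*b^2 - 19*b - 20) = (b + 7)/(b + 1)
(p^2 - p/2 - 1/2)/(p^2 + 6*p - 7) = (p + 1/2)/(p + 7)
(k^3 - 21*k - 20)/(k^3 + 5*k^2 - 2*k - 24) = (k^2 - 4*k - 5)/(k^2 + k - 6)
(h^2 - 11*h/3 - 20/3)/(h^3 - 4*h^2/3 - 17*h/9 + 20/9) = 3*(h - 5)/(3*h^2 - 8*h + 5)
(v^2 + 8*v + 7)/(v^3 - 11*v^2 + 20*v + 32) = (v + 7)/(v^2 - 12*v + 32)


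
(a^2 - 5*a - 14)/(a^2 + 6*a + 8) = (a - 7)/(a + 4)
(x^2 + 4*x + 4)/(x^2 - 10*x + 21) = (x^2 + 4*x + 4)/(x^2 - 10*x + 21)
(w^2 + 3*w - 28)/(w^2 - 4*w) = (w + 7)/w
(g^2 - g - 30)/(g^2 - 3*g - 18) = (g + 5)/(g + 3)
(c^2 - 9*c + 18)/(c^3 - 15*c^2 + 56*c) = (c^2 - 9*c + 18)/(c*(c^2 - 15*c + 56))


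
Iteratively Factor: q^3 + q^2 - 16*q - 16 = (q - 4)*(q^2 + 5*q + 4) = (q - 4)*(q + 1)*(q + 4)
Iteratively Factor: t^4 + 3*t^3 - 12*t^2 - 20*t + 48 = (t - 2)*(t^3 + 5*t^2 - 2*t - 24) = (t - 2)*(t + 4)*(t^2 + t - 6) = (t - 2)^2*(t + 4)*(t + 3)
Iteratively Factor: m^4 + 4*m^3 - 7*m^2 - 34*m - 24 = (m - 3)*(m^3 + 7*m^2 + 14*m + 8) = (m - 3)*(m + 1)*(m^2 + 6*m + 8) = (m - 3)*(m + 1)*(m + 4)*(m + 2)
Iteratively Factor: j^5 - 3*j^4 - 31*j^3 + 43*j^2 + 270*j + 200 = (j - 5)*(j^4 + 2*j^3 - 21*j^2 - 62*j - 40) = (j - 5)*(j + 1)*(j^3 + j^2 - 22*j - 40) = (j - 5)^2*(j + 1)*(j^2 + 6*j + 8) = (j - 5)^2*(j + 1)*(j + 4)*(j + 2)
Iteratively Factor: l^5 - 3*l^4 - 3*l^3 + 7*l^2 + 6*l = (l - 2)*(l^4 - l^3 - 5*l^2 - 3*l) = (l - 2)*(l + 1)*(l^3 - 2*l^2 - 3*l) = l*(l - 2)*(l + 1)*(l^2 - 2*l - 3) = l*(l - 3)*(l - 2)*(l + 1)*(l + 1)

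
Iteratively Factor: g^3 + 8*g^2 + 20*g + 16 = (g + 2)*(g^2 + 6*g + 8) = (g + 2)*(g + 4)*(g + 2)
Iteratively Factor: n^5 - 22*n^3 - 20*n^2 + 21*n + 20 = (n + 1)*(n^4 - n^3 - 21*n^2 + n + 20) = (n - 1)*(n + 1)*(n^3 - 21*n - 20) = (n - 5)*(n - 1)*(n + 1)*(n^2 + 5*n + 4) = (n - 5)*(n - 1)*(n + 1)*(n + 4)*(n + 1)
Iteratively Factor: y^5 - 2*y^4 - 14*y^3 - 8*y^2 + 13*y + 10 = (y + 1)*(y^4 - 3*y^3 - 11*y^2 + 3*y + 10) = (y - 5)*(y + 1)*(y^3 + 2*y^2 - y - 2) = (y - 5)*(y + 1)^2*(y^2 + y - 2) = (y - 5)*(y + 1)^2*(y + 2)*(y - 1)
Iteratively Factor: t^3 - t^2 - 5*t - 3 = (t + 1)*(t^2 - 2*t - 3) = (t + 1)^2*(t - 3)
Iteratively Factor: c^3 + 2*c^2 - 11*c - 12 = (c + 4)*(c^2 - 2*c - 3) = (c - 3)*(c + 4)*(c + 1)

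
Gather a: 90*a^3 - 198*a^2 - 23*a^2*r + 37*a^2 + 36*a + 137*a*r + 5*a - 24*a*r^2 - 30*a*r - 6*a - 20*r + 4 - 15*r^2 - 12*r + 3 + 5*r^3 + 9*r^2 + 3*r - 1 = 90*a^3 + a^2*(-23*r - 161) + a*(-24*r^2 + 107*r + 35) + 5*r^3 - 6*r^2 - 29*r + 6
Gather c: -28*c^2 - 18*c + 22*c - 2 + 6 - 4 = -28*c^2 + 4*c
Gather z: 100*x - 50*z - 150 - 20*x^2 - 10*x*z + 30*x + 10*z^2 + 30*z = -20*x^2 + 130*x + 10*z^2 + z*(-10*x - 20) - 150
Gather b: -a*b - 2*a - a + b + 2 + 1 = -3*a + b*(1 - a) + 3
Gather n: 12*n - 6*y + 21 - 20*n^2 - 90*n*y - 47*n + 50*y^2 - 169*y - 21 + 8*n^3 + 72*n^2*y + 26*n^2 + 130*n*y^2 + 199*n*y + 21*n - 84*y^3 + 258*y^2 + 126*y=8*n^3 + n^2*(72*y + 6) + n*(130*y^2 + 109*y - 14) - 84*y^3 + 308*y^2 - 49*y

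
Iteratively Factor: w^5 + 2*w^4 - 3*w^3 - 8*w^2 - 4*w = (w + 1)*(w^4 + w^3 - 4*w^2 - 4*w) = w*(w + 1)*(w^3 + w^2 - 4*w - 4) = w*(w + 1)*(w + 2)*(w^2 - w - 2) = w*(w - 2)*(w + 1)*(w + 2)*(w + 1)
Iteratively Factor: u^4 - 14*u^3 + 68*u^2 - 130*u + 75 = (u - 5)*(u^3 - 9*u^2 + 23*u - 15) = (u - 5)*(u - 1)*(u^2 - 8*u + 15) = (u - 5)*(u - 3)*(u - 1)*(u - 5)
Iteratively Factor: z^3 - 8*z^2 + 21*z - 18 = (z - 3)*(z^2 - 5*z + 6) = (z - 3)*(z - 2)*(z - 3)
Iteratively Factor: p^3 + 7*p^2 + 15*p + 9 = (p + 1)*(p^2 + 6*p + 9) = (p + 1)*(p + 3)*(p + 3)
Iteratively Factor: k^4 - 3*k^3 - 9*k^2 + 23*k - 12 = (k - 4)*(k^3 + k^2 - 5*k + 3) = (k - 4)*(k + 3)*(k^2 - 2*k + 1) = (k - 4)*(k - 1)*(k + 3)*(k - 1)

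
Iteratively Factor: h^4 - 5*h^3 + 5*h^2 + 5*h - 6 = (h - 3)*(h^3 - 2*h^2 - h + 2) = (h - 3)*(h - 2)*(h^2 - 1) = (h - 3)*(h - 2)*(h + 1)*(h - 1)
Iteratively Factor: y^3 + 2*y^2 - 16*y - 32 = (y + 2)*(y^2 - 16) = (y - 4)*(y + 2)*(y + 4)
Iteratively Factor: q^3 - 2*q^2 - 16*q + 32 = (q + 4)*(q^2 - 6*q + 8) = (q - 2)*(q + 4)*(q - 4)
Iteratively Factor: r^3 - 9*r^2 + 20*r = (r)*(r^2 - 9*r + 20) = r*(r - 5)*(r - 4)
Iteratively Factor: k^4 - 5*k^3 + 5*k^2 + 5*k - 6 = (k - 2)*(k^3 - 3*k^2 - k + 3) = (k - 2)*(k - 1)*(k^2 - 2*k - 3) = (k - 3)*(k - 2)*(k - 1)*(k + 1)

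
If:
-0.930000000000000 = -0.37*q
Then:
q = 2.51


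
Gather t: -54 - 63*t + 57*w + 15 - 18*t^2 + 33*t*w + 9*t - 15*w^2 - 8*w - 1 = -18*t^2 + t*(33*w - 54) - 15*w^2 + 49*w - 40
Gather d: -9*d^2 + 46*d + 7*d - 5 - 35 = -9*d^2 + 53*d - 40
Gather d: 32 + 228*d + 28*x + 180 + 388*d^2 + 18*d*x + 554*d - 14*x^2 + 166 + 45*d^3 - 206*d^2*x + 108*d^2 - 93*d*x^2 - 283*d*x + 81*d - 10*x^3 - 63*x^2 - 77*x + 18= 45*d^3 + d^2*(496 - 206*x) + d*(-93*x^2 - 265*x + 863) - 10*x^3 - 77*x^2 - 49*x + 396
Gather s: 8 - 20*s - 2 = 6 - 20*s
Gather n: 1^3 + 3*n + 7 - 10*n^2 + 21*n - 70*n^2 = -80*n^2 + 24*n + 8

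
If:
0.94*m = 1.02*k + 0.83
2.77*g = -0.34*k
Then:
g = 0.0998796630565584 - 0.113116726835138*m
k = 0.92156862745098*m - 0.813725490196078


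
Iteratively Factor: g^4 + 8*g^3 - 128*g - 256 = (g + 4)*(g^3 + 4*g^2 - 16*g - 64) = (g + 4)^2*(g^2 - 16) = (g + 4)^3*(g - 4)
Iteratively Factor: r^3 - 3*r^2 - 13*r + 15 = (r + 3)*(r^2 - 6*r + 5) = (r - 5)*(r + 3)*(r - 1)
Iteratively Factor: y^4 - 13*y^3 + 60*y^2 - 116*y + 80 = (y - 4)*(y^3 - 9*y^2 + 24*y - 20) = (y - 4)*(y - 2)*(y^2 - 7*y + 10) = (y - 5)*(y - 4)*(y - 2)*(y - 2)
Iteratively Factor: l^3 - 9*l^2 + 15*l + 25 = (l - 5)*(l^2 - 4*l - 5) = (l - 5)^2*(l + 1)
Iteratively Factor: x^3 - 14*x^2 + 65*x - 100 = (x - 4)*(x^2 - 10*x + 25) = (x - 5)*(x - 4)*(x - 5)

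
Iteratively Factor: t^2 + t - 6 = (t + 3)*(t - 2)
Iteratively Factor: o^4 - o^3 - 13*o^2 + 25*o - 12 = (o - 1)*(o^3 - 13*o + 12) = (o - 1)^2*(o^2 + o - 12) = (o - 1)^2*(o + 4)*(o - 3)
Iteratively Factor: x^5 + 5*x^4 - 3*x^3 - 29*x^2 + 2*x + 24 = (x + 4)*(x^4 + x^3 - 7*x^2 - x + 6) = (x + 3)*(x + 4)*(x^3 - 2*x^2 - x + 2) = (x + 1)*(x + 3)*(x + 4)*(x^2 - 3*x + 2) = (x - 1)*(x + 1)*(x + 3)*(x + 4)*(x - 2)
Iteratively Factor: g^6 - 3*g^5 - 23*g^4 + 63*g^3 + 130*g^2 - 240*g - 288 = (g - 3)*(g^5 - 23*g^3 - 6*g^2 + 112*g + 96) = (g - 3)*(g + 4)*(g^4 - 4*g^3 - 7*g^2 + 22*g + 24) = (g - 4)*(g - 3)*(g + 4)*(g^3 - 7*g - 6) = (g - 4)*(g - 3)^2*(g + 4)*(g^2 + 3*g + 2) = (g - 4)*(g - 3)^2*(g + 1)*(g + 4)*(g + 2)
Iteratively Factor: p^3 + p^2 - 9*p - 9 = (p + 1)*(p^2 - 9) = (p - 3)*(p + 1)*(p + 3)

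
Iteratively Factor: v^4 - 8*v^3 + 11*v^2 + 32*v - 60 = (v - 5)*(v^3 - 3*v^2 - 4*v + 12) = (v - 5)*(v + 2)*(v^2 - 5*v + 6) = (v - 5)*(v - 2)*(v + 2)*(v - 3)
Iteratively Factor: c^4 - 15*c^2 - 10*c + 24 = (c + 3)*(c^3 - 3*c^2 - 6*c + 8) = (c + 2)*(c + 3)*(c^2 - 5*c + 4) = (c - 1)*(c + 2)*(c + 3)*(c - 4)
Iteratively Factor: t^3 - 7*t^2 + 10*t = (t)*(t^2 - 7*t + 10) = t*(t - 2)*(t - 5)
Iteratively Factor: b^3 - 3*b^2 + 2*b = (b - 1)*(b^2 - 2*b) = (b - 2)*(b - 1)*(b)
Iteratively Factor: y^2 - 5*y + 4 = (y - 4)*(y - 1)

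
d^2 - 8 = (d - 2*sqrt(2))*(d + 2*sqrt(2))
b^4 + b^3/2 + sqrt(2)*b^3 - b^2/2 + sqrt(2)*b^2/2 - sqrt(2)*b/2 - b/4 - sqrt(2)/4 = (b + 1/2)*(b - sqrt(2)/2)*(b + sqrt(2)/2)*(b + sqrt(2))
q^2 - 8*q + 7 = (q - 7)*(q - 1)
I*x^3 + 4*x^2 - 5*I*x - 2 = (x - 2*I)*(x - I)*(I*x + 1)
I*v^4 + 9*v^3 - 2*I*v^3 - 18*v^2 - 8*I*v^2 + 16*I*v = v*(v - 2)*(v - 8*I)*(I*v + 1)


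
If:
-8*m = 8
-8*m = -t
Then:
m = -1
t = -8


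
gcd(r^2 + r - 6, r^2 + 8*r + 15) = r + 3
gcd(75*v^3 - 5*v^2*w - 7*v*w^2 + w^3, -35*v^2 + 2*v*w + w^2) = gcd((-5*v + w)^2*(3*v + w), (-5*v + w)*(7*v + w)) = 5*v - w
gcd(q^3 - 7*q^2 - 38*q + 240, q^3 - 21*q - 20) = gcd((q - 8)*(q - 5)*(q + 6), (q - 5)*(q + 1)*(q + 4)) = q - 5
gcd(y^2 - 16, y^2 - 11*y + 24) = 1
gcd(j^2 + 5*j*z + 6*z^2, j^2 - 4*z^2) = j + 2*z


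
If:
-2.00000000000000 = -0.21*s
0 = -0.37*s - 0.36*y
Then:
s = 9.52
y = -9.79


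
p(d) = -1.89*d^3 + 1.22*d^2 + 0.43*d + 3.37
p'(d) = -5.67*d^2 + 2.44*d + 0.43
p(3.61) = -68.10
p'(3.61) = -64.65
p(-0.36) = 3.46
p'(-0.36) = -1.18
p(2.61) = -20.80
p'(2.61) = -31.83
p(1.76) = -2.40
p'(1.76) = -12.84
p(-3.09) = 69.45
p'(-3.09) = -61.25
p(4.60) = -152.80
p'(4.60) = -108.32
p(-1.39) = 10.21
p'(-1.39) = -13.92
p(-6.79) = 648.36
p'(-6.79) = -277.55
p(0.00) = 3.37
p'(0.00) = 0.43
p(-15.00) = 6650.17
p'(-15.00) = -1311.92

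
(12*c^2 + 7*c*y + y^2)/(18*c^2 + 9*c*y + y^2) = (4*c + y)/(6*c + y)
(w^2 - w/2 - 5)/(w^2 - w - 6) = (w - 5/2)/(w - 3)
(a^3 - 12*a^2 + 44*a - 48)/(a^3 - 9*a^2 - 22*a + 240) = (a^2 - 6*a + 8)/(a^2 - 3*a - 40)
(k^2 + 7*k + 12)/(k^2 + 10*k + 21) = (k + 4)/(k + 7)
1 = 1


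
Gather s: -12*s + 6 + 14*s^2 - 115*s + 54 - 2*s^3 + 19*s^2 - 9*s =-2*s^3 + 33*s^2 - 136*s + 60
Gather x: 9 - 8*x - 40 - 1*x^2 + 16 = -x^2 - 8*x - 15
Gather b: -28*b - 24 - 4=-28*b - 28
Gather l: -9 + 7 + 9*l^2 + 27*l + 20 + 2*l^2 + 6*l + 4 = 11*l^2 + 33*l + 22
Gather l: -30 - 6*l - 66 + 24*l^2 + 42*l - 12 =24*l^2 + 36*l - 108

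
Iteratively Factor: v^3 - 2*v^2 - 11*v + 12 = (v + 3)*(v^2 - 5*v + 4) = (v - 4)*(v + 3)*(v - 1)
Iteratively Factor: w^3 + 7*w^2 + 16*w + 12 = (w + 2)*(w^2 + 5*w + 6) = (w + 2)*(w + 3)*(w + 2)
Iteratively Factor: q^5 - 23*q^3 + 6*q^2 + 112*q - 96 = (q - 4)*(q^4 + 4*q^3 - 7*q^2 - 22*q + 24) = (q - 4)*(q - 1)*(q^3 + 5*q^2 - 2*q - 24) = (q - 4)*(q - 2)*(q - 1)*(q^2 + 7*q + 12) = (q - 4)*(q - 2)*(q - 1)*(q + 4)*(q + 3)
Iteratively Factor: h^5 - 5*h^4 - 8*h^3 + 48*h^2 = (h)*(h^4 - 5*h^3 - 8*h^2 + 48*h) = h^2*(h^3 - 5*h^2 - 8*h + 48) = h^2*(h - 4)*(h^2 - h - 12) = h^2*(h - 4)^2*(h + 3)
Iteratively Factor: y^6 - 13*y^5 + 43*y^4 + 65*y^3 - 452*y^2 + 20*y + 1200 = (y - 5)*(y^5 - 8*y^4 + 3*y^3 + 80*y^2 - 52*y - 240) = (y - 5)*(y - 3)*(y^4 - 5*y^3 - 12*y^2 + 44*y + 80) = (y - 5)*(y - 4)*(y - 3)*(y^3 - y^2 - 16*y - 20) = (y - 5)^2*(y - 4)*(y - 3)*(y^2 + 4*y + 4) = (y - 5)^2*(y - 4)*(y - 3)*(y + 2)*(y + 2)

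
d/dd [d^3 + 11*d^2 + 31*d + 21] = 3*d^2 + 22*d + 31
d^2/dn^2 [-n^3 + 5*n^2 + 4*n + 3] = 10 - 6*n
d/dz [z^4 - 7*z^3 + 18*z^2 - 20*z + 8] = 4*z^3 - 21*z^2 + 36*z - 20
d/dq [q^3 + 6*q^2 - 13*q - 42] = 3*q^2 + 12*q - 13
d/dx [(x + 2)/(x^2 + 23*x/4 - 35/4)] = 4*(4*x^2 + 23*x - (x + 2)*(8*x + 23) - 35)/(4*x^2 + 23*x - 35)^2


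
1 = 1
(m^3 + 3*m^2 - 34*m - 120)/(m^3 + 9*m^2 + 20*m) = (m - 6)/m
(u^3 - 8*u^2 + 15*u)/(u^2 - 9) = u*(u - 5)/(u + 3)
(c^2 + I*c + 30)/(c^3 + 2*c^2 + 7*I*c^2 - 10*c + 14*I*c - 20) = (c^2 + I*c + 30)/(c^3 + c^2*(2 + 7*I) + c*(-10 + 14*I) - 20)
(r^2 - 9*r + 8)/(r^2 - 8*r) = (r - 1)/r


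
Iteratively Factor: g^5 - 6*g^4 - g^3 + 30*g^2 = (g - 3)*(g^4 - 3*g^3 - 10*g^2) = (g - 5)*(g - 3)*(g^3 + 2*g^2) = g*(g - 5)*(g - 3)*(g^2 + 2*g) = g*(g - 5)*(g - 3)*(g + 2)*(g)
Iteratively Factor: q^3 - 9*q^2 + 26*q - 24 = (q - 4)*(q^2 - 5*q + 6) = (q - 4)*(q - 3)*(q - 2)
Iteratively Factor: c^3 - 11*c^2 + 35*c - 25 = (c - 5)*(c^2 - 6*c + 5) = (c - 5)^2*(c - 1)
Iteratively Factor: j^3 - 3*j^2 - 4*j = (j + 1)*(j^2 - 4*j) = j*(j + 1)*(j - 4)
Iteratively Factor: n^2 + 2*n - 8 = (n + 4)*(n - 2)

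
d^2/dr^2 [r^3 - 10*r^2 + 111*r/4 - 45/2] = 6*r - 20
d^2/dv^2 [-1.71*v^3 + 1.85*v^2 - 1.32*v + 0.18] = 3.7 - 10.26*v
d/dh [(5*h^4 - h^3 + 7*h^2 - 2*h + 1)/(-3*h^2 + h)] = (-30*h^5 + 18*h^4 - 2*h^3 + h^2 + 6*h - 1)/(h^2*(9*h^2 - 6*h + 1))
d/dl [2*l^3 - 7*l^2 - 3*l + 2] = 6*l^2 - 14*l - 3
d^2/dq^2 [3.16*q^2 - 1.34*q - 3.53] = 6.32000000000000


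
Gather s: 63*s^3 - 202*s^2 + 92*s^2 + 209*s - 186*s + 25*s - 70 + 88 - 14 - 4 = 63*s^3 - 110*s^2 + 48*s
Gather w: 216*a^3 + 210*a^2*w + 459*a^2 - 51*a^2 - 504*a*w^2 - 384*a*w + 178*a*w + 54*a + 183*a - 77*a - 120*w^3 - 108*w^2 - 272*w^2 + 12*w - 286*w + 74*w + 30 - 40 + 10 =216*a^3 + 408*a^2 + 160*a - 120*w^3 + w^2*(-504*a - 380) + w*(210*a^2 - 206*a - 200)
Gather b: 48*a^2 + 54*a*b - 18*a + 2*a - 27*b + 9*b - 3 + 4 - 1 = 48*a^2 - 16*a + b*(54*a - 18)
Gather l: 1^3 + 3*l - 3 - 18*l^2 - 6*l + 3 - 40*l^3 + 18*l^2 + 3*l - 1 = -40*l^3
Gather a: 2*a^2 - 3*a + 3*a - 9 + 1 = 2*a^2 - 8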